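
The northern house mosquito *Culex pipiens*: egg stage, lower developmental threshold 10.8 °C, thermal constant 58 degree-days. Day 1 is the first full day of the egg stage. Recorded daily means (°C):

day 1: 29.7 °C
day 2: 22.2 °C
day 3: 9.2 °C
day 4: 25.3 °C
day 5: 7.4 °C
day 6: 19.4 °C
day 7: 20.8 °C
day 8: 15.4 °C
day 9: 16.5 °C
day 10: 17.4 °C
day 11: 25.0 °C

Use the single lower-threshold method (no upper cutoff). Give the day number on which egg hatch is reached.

day 7

Daily DD above 10.8 °C: 18.9, 11.4, 0.0, 14.5, 0.0, 8.6, 10.0, 4.6, 5.7, 6.6, 14.2.
Cumulative: 18.9, 30.3, 30.3, 44.8, 44.8, 53.4, 63.4, 68.0, 73.7, 80.3, 94.5.
The total first reaches 58 DD on day 7.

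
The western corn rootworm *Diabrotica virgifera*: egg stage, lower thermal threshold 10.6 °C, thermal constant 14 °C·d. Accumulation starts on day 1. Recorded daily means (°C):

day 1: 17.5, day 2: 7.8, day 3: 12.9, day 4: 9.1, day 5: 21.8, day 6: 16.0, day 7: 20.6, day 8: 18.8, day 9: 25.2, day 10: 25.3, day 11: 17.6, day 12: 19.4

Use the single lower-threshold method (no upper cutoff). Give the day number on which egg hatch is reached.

day 5

Daily DD above 10.6 °C: 6.9, 0.0, 2.3, 0.0, 11.2, 5.4, 10.0, 8.2, 14.6, 14.7, 7.0, 8.8.
Cumulative: 6.9, 6.9, 9.2, 9.2, 20.4, 25.8, 35.8, 44.0, 58.6, 73.3, 80.3, 89.1.
The total first reaches 14 DD on day 5.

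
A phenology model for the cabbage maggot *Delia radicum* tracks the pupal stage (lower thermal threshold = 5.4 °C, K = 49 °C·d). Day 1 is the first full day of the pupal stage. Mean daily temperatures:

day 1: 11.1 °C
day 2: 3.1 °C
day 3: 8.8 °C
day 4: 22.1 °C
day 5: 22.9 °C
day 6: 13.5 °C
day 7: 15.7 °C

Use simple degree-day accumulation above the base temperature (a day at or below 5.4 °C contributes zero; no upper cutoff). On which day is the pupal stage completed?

day 6

Daily DD above 5.4 °C: 5.7, 0.0, 3.4, 16.7, 17.5, 8.1, 10.3.
Cumulative: 5.7, 5.7, 9.1, 25.8, 43.3, 51.4, 61.7.
The total first reaches 49 DD on day 6.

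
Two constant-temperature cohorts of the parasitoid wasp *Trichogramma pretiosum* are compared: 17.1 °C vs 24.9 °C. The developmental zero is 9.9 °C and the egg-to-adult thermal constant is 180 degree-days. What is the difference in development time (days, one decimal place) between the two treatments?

At 17.1 °C: 180 / (17.1 − 9.9) = 180 / 7.2 = 25.000 d.
At 24.9 °C: 180 / (24.9 − 9.9) = 180 / 15.0 = 12.000 d.
Difference = |25.000 − 12.000| = 13.000 ≈ 13.0 days.

13.0 days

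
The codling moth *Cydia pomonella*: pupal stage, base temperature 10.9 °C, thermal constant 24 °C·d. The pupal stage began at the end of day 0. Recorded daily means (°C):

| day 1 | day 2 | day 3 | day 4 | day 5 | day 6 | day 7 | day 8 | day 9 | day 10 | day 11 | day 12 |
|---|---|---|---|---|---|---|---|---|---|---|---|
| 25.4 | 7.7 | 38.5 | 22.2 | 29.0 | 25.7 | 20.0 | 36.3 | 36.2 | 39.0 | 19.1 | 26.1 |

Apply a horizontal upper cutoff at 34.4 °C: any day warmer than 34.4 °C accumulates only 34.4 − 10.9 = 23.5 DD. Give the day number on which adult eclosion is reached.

day 3

Daily DD above 10.9 °C (capped at 23.5): 14.5, 0.0, 23.5, 11.3, 18.1, 14.8, 9.1, 23.5, 23.5, 23.5, 8.2, 15.2.
Cumulative: 14.5, 14.5, 38.0, 49.3, 67.4, 82.2, 91.3, 114.8, 138.3, 161.8, 170.0, 185.2.
The total first reaches 24 DD on day 3.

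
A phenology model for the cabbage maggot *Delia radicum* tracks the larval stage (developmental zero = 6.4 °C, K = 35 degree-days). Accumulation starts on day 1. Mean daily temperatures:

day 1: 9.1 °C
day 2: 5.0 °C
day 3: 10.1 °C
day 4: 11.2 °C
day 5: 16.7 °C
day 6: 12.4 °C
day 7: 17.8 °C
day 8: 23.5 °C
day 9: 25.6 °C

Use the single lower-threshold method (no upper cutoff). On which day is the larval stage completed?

Daily DD above 6.4 °C: 2.7, 0.0, 3.7, 4.8, 10.3, 6.0, 11.4, 17.1, 19.2.
Cumulative: 2.7, 2.7, 6.4, 11.2, 21.5, 27.5, 38.9, 56.0, 75.2.
The total first reaches 35 DD on day 7.

day 7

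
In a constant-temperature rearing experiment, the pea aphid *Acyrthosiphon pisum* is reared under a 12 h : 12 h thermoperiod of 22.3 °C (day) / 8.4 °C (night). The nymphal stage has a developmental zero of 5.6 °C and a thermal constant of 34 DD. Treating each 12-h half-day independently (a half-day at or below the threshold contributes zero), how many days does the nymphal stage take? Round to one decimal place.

Day half: max(0, 22.3 − 5.6) × 0.5 = 16.7 × 0.5 = 8.35 DD.
Night half: max(0, 8.4 − 5.6) × 0.5 = 2.8 × 0.5 = 1.40 DD.
Per 24 h: 9.75 DD/day.
Duration = 34 / 9.75 = 3.487 ≈ 3.5 days.

3.5 days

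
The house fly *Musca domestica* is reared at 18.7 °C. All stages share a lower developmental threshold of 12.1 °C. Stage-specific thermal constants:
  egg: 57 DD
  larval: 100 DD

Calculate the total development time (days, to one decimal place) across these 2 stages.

23.8 days

Daily accumulation at 18.7 °C = 18.7 − 12.1 = 6.6 DD/day.
Total K = 57 + 100 = 157 DD.
Total duration = 157 / 6.6 = 23.788 ≈ 23.8 days.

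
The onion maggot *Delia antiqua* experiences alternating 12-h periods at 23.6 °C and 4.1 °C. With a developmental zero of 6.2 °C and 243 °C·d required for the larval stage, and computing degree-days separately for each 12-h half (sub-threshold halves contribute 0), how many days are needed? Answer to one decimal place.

27.9 days

Day half: max(0, 23.6 − 6.2) × 0.5 = 17.4 × 0.5 = 8.70 DD.
Night half: max(0, 4.1 − 6.2) × 0.5 = 0.0 × 0.5 = 0.00 DD.
Per 24 h: 8.70 DD/day.
Duration = 243 / 8.70 = 27.931 ≈ 27.9 days.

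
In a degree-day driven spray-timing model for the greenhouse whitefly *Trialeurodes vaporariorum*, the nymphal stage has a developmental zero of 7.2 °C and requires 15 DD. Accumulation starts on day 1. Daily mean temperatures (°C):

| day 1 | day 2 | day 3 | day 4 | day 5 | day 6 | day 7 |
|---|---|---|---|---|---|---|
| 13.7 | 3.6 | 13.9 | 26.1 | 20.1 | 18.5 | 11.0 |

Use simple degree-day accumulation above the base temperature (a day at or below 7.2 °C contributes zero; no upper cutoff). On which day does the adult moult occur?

Daily DD above 7.2 °C: 6.5, 0.0, 6.7, 18.9, 12.9, 11.3, 3.8.
Cumulative: 6.5, 6.5, 13.2, 32.1, 45.0, 56.3, 60.1.
The total first reaches 15 DD on day 4.

day 4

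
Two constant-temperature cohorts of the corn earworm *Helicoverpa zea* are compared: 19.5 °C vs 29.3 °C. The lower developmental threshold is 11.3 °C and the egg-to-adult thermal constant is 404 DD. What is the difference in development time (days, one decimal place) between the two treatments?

At 19.5 °C: 404 / (19.5 − 11.3) = 404 / 8.2 = 49.268 d.
At 29.3 °C: 404 / (29.3 − 11.3) = 404 / 18.0 = 22.444 d.
Difference = |49.268 − 22.444| = 26.824 ≈ 26.8 days.

26.8 days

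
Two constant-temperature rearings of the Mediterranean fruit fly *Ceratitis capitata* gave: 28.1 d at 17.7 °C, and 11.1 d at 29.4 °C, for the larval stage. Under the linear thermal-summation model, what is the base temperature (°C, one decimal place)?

10.1 °C

Under the model K = D·(T − T_b), so D₁·(T₁ − T_b) = D₂·(T₂ − T_b).
28.1·(17.7 − T_b) = 11.1·(29.4 − T_b)
T_b = (28.1·17.7 − 11.1·29.4) / (28.1 − 11.1) = 171.03 / 17.0 = 10.061 °C ≈ 10.1 °C.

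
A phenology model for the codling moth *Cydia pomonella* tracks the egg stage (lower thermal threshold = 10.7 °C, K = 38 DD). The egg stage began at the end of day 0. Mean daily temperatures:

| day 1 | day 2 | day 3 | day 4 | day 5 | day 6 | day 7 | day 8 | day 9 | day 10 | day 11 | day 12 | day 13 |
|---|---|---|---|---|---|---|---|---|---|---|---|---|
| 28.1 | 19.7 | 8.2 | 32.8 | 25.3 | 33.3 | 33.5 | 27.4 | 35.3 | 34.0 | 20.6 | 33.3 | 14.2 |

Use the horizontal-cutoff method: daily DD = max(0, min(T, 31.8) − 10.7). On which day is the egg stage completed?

Daily DD above 10.7 °C (capped at 21.1): 17.4, 9.0, 0.0, 21.1, 14.6, 21.1, 21.1, 16.7, 21.1, 21.1, 9.9, 21.1, 3.5.
Cumulative: 17.4, 26.4, 26.4, 47.5, 62.1, 83.2, 104.3, 121.0, 142.1, 163.2, 173.1, 194.2, 197.7.
The total first reaches 38 DD on day 4.

day 4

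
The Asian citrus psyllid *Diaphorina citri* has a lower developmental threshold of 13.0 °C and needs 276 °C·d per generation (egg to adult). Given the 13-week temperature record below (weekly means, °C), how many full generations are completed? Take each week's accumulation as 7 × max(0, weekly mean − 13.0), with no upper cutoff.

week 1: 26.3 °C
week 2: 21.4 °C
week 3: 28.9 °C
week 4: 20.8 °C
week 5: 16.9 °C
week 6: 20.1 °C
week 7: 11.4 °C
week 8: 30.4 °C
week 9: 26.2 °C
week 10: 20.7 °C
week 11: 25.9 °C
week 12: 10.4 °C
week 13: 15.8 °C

Weekly DD (7 × max(0, T̄ − 13.0)): 93.1, 58.8, 111.3, 54.6, 27.3, 49.7, 0.0, 121.8, 92.4, 53.9, 90.3, 0.0, 19.6.
Season total = 772.8 DD.
Complete generations = ⌊772.8 / 276⌋ = 2.

2 generations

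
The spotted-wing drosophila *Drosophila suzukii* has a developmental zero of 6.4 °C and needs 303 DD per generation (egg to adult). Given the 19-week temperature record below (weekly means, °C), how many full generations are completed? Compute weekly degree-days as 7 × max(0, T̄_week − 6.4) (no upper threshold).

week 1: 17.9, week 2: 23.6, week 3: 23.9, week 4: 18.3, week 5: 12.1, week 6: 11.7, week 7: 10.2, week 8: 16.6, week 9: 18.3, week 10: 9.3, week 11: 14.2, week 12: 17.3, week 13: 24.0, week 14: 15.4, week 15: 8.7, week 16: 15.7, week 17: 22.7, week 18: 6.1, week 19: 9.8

4 generations

Weekly DD (7 × max(0, T̄ − 6.4)): 80.5, 120.4, 122.5, 83.3, 39.9, 37.1, 26.6, 71.4, 83.3, 20.3, 54.6, 76.3, 123.2, 63.0, 16.1, 65.1, 114.1, 0.0, 23.8.
Season total = 1221.5 DD.
Complete generations = ⌊1221.5 / 303⌋ = 4.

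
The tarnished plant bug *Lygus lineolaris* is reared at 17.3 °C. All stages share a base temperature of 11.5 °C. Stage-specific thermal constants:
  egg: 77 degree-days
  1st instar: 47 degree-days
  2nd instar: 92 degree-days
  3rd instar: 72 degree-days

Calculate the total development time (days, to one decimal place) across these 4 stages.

Daily accumulation at 17.3 °C = 17.3 − 11.5 = 5.8 DD/day.
Total K = 77 + 47 + 92 + 72 = 288 DD.
Total duration = 288 / 5.8 = 49.655 ≈ 49.7 days.

49.7 days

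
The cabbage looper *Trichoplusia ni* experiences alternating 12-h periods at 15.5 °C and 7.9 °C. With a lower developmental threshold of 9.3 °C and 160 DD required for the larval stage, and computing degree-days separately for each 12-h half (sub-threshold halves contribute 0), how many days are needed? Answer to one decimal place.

51.6 days

Day half: max(0, 15.5 − 9.3) × 0.5 = 6.2 × 0.5 = 3.10 DD.
Night half: max(0, 7.9 − 9.3) × 0.5 = 0.0 × 0.5 = 0.00 DD.
Per 24 h: 3.10 DD/day.
Duration = 160 / 3.10 = 51.613 ≈ 51.6 days.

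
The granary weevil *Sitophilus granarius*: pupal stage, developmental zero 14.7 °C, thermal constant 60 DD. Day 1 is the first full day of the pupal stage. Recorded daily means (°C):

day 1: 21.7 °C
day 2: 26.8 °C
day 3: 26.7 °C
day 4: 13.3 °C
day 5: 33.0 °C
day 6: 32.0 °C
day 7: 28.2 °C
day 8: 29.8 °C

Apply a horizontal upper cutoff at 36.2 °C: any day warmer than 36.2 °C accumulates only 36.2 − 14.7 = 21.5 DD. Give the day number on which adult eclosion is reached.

day 6

Daily DD above 14.7 °C (capped at 21.5): 7.0, 12.1, 12.0, 0.0, 18.3, 17.3, 13.5, 15.1.
Cumulative: 7.0, 19.1, 31.1, 31.1, 49.4, 66.7, 80.2, 95.3.
The total first reaches 60 DD on day 6.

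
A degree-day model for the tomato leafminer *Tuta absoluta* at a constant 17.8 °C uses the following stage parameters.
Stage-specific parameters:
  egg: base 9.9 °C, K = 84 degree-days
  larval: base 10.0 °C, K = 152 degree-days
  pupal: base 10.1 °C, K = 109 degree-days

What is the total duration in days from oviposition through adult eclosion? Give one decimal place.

egg: 84 / (17.8 − 9.9) = 84 / 7.9 = 10.633 d.
larval: 152 / (17.8 − 10.0) = 152 / 7.8 = 19.487 d.
pupal: 109 / (17.8 − 10.1) = 109 / 7.7 = 14.156 d.
Sum = 44.276 ≈ 44.3 days.

44.3 days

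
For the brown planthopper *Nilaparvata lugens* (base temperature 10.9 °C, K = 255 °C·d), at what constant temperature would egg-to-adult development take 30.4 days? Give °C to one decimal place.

19.3 °C

Required daily accumulation = 255 / 30.4 = 8.388 DD/day.
T = T_base + 8.388 = 10.9 + 8.388 = 19.288 ≈ 19.3 °C.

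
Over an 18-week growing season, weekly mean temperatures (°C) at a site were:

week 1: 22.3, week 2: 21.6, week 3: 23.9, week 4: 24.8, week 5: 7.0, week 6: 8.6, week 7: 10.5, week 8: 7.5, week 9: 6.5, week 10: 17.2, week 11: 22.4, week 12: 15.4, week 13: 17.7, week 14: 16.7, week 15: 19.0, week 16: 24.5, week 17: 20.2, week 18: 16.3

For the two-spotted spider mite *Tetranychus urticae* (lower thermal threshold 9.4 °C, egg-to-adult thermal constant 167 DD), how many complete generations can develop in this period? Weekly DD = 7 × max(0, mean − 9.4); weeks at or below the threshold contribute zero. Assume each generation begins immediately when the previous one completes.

Weekly DD (7 × max(0, T̄ − 9.4)): 90.3, 85.4, 101.5, 107.8, 0.0, 0.0, 7.7, 0.0, 0.0, 54.6, 91.0, 42.0, 58.1, 51.1, 67.2, 105.7, 75.6, 48.3.
Season total = 986.3 DD.
Complete generations = ⌊986.3 / 167⌋ = 5.

5 generations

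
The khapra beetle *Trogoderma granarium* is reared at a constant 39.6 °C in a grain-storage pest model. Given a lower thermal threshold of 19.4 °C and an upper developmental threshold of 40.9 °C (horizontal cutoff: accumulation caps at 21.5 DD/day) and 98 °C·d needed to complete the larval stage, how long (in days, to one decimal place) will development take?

Daily accumulation = 39.6 − 19.4 = 20.2 DD/day.
Duration = 98 / 20.2 = 4.851 ≈ 4.9 days.

4.9 days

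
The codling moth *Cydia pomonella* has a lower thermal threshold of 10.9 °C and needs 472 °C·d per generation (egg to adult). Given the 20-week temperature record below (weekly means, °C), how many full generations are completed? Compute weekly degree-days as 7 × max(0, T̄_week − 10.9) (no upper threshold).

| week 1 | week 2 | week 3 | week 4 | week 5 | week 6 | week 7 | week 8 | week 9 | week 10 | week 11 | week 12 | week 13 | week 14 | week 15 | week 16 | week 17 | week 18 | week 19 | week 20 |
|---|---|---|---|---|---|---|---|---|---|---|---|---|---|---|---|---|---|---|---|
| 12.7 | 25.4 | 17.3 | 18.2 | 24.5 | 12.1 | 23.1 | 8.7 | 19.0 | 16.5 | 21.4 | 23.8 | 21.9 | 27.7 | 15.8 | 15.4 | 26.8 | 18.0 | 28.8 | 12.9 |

2 generations

Weekly DD (7 × max(0, T̄ − 10.9)): 12.6, 101.5, 44.8, 51.1, 95.2, 8.4, 85.4, 0.0, 56.7, 39.2, 73.5, 90.3, 77.0, 117.6, 34.3, 31.5, 111.3, 49.7, 125.3, 14.0.
Season total = 1219.4 DD.
Complete generations = ⌊1219.4 / 472⌋ = 2.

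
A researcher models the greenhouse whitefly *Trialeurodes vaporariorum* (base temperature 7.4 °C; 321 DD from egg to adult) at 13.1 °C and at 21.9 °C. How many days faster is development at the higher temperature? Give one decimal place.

At 13.1 °C: 321 / (13.1 − 7.4) = 321 / 5.7 = 56.316 d.
At 21.9 °C: 321 / (21.9 − 7.4) = 321 / 14.5 = 22.138 d.
Difference = |56.316 − 22.138| = 34.178 ≈ 34.2 days.

34.2 days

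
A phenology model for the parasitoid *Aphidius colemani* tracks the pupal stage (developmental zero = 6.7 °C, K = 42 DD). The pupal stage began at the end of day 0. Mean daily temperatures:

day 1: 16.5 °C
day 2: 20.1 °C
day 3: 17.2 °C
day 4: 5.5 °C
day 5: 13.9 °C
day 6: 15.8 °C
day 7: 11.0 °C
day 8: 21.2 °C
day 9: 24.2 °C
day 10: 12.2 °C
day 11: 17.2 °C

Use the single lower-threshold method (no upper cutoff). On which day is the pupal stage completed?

day 6

Daily DD above 6.7 °C: 9.8, 13.4, 10.5, 0.0, 7.2, 9.1, 4.3, 14.5, 17.5, 5.5, 10.5.
Cumulative: 9.8, 23.2, 33.7, 33.7, 40.9, 50.0, 54.3, 68.8, 86.3, 91.8, 102.3.
The total first reaches 42 DD on day 6.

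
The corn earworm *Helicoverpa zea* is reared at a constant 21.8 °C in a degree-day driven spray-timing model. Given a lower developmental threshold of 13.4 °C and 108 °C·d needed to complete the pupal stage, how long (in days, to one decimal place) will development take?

Daily accumulation = 21.8 − 13.4 = 8.4 DD/day.
Duration = 108 / 8.4 = 12.857 ≈ 12.9 days.

12.9 days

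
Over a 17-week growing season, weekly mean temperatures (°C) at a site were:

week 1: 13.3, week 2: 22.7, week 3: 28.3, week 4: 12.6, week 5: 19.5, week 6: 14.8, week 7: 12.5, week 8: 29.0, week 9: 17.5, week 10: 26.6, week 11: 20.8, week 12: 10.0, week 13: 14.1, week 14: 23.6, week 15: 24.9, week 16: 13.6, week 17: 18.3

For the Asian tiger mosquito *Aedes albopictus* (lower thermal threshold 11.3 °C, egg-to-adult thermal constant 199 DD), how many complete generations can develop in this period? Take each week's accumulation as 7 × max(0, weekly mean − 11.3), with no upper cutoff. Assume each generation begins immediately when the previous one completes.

Weekly DD (7 × max(0, T̄ − 11.3)): 14.0, 79.8, 119.0, 9.1, 57.4, 24.5, 8.4, 123.9, 43.4, 107.1, 66.5, 0.0, 19.6, 86.1, 95.2, 16.1, 49.0.
Season total = 919.1 DD.
Complete generations = ⌊919.1 / 199⌋ = 4.

4 generations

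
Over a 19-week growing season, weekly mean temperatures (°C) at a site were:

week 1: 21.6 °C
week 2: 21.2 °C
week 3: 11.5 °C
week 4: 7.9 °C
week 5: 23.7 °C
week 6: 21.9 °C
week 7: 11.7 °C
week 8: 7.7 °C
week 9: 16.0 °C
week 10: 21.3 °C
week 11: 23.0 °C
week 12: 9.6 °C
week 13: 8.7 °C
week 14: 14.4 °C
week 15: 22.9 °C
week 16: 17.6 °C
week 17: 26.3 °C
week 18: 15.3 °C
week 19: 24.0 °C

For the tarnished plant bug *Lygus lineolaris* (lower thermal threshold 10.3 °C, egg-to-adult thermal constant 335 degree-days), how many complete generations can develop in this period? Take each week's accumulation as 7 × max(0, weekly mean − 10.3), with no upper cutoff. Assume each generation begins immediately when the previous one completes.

Weekly DD (7 × max(0, T̄ − 10.3)): 79.1, 76.3, 8.4, 0.0, 93.8, 81.2, 9.8, 0.0, 39.9, 77.0, 88.9, 0.0, 0.0, 28.7, 88.2, 51.1, 112.0, 35.0, 95.9.
Season total = 965.3 DD.
Complete generations = ⌊965.3 / 335⌋ = 2.

2 generations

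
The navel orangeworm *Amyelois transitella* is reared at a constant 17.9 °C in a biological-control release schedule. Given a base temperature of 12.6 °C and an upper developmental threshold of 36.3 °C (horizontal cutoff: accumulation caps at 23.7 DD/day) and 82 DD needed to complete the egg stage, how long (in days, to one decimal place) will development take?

15.5 days

Daily accumulation = 17.9 − 12.6 = 5.3 DD/day.
Duration = 82 / 5.3 = 15.472 ≈ 15.5 days.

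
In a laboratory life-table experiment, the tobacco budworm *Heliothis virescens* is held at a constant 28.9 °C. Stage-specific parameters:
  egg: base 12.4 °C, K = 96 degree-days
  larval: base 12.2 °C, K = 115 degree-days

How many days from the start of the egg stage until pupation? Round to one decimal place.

egg: 96 / (28.9 − 12.4) = 96 / 16.5 = 5.818 d.
larval: 115 / (28.9 − 12.2) = 115 / 16.7 = 6.886 d.
Sum = 12.704 ≈ 12.7 days.

12.7 days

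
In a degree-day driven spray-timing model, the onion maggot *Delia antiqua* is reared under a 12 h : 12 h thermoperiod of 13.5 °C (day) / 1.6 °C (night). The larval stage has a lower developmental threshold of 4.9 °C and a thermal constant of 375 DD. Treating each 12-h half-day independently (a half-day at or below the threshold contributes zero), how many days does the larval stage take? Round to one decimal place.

87.2 days

Day half: max(0, 13.5 − 4.9) × 0.5 = 8.6 × 0.5 = 4.30 DD.
Night half: max(0, 1.6 − 4.9) × 0.5 = 0.0 × 0.5 = 0.00 DD.
Per 24 h: 4.30 DD/day.
Duration = 375 / 4.30 = 87.209 ≈ 87.2 days.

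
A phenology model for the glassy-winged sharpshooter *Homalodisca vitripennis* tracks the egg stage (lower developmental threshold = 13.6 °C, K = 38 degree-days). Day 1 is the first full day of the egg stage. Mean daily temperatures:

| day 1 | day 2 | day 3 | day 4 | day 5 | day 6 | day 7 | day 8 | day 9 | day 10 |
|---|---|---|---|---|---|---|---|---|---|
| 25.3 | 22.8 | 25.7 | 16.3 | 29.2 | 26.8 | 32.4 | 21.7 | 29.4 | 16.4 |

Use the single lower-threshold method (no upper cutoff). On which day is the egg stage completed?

Daily DD above 13.6 °C: 11.7, 9.2, 12.1, 2.7, 15.6, 13.2, 18.8, 8.1, 15.8, 2.8.
Cumulative: 11.7, 20.9, 33.0, 35.7, 51.3, 64.5, 83.3, 91.4, 107.2, 110.0.
The total first reaches 38 DD on day 5.

day 5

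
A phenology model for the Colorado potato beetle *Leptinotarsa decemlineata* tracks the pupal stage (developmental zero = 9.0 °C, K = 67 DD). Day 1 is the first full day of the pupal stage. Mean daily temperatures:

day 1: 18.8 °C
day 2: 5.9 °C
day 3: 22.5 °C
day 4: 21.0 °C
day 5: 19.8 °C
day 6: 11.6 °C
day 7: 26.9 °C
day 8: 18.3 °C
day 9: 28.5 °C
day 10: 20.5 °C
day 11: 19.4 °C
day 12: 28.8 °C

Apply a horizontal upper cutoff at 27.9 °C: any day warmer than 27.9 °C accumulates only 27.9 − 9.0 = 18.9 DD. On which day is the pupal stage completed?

Daily DD above 9.0 °C (capped at 18.9): 9.8, 0.0, 13.5, 12.0, 10.8, 2.6, 17.9, 9.3, 18.9, 11.5, 10.4, 18.9.
Cumulative: 9.8, 9.8, 23.3, 35.3, 46.1, 48.7, 66.6, 75.9, 94.8, 106.3, 116.7, 135.6.
The total first reaches 67 DD on day 8.

day 8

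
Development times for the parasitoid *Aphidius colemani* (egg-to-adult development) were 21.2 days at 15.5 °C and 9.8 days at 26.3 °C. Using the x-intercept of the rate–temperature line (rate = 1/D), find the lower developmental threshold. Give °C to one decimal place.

6.2 °C

Equal thermal constants: D₁(T₁ − T_b) = D₂(T₂ − T_b).
21.2·(15.5 − T_b) = 9.8·(26.3 − T_b)
T_b = (21.2·15.5 − 9.8·26.3) / (21.2 − 9.8) = 70.86 / 11.4 = 6.216 °C ≈ 6.2 °C.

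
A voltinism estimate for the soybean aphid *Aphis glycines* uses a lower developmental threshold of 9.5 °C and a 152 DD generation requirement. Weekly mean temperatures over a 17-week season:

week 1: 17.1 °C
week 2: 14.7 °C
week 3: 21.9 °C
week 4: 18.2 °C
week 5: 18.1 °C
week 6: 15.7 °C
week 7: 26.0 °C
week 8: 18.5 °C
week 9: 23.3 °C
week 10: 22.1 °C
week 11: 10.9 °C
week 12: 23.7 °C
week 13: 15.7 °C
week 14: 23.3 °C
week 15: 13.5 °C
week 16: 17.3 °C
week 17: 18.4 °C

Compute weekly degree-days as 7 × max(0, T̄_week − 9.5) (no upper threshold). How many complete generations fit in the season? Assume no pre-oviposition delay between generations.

7 generations

Weekly DD (7 × max(0, T̄ − 9.5)): 53.2, 36.4, 86.8, 60.9, 60.2, 43.4, 115.5, 63.0, 96.6, 88.2, 9.8, 99.4, 43.4, 96.6, 28.0, 54.6, 62.3.
Season total = 1098.3 DD.
Complete generations = ⌊1098.3 / 152⌋ = 7.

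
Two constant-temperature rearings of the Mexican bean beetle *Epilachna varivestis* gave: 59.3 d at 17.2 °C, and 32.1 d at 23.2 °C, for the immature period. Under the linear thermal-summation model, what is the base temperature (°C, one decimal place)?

Equal thermal constants: D₁(T₁ − T_b) = D₂(T₂ − T_b).
59.3·(17.2 − T_b) = 32.1·(23.2 − T_b)
T_b = (59.3·17.2 − 32.1·23.2) / (59.3 − 32.1) = 275.24 / 27.2 = 10.119 °C ≈ 10.1 °C.

10.1 °C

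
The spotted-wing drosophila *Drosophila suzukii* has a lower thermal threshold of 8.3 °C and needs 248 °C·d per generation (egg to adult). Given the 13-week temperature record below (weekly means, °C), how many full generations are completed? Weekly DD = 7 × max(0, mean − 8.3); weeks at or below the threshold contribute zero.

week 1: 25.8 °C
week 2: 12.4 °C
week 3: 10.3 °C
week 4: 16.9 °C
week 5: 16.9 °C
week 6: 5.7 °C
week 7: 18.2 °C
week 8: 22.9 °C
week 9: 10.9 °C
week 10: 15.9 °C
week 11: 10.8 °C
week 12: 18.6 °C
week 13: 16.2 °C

2 generations

Weekly DD (7 × max(0, T̄ − 8.3)): 122.5, 28.7, 14.0, 60.2, 60.2, 0.0, 69.3, 102.2, 18.2, 53.2, 17.5, 72.1, 55.3.
Season total = 673.4 DD.
Complete generations = ⌊673.4 / 248⌋ = 2.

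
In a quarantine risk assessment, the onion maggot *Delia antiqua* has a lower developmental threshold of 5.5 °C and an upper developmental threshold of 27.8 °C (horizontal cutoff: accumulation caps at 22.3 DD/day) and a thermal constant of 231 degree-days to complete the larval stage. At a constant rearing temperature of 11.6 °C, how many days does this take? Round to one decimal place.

Daily accumulation = 11.6 − 5.5 = 6.1 DD/day.
Duration = 231 / 6.1 = 37.869 ≈ 37.9 days.

37.9 days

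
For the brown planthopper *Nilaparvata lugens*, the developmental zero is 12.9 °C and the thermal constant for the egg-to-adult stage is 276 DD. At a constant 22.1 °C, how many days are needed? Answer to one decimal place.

30.0 days

Daily accumulation = 22.1 − 12.9 = 9.2 DD/day.
Duration = 276 / 9.2 = 30.000 ≈ 30.0 days.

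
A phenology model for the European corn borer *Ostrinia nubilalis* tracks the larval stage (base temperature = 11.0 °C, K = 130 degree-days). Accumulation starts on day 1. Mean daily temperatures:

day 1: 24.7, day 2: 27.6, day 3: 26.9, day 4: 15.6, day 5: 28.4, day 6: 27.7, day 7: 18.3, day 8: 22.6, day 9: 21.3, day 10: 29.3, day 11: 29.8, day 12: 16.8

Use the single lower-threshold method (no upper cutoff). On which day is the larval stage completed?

Daily DD above 11.0 °C: 13.7, 16.6, 15.9, 4.6, 17.4, 16.7, 7.3, 11.6, 10.3, 18.3, 18.8, 5.8.
Cumulative: 13.7, 30.3, 46.2, 50.8, 68.2, 84.9, 92.2, 103.8, 114.1, 132.4, 151.2, 157.0.
The total first reaches 130 DD on day 10.

day 10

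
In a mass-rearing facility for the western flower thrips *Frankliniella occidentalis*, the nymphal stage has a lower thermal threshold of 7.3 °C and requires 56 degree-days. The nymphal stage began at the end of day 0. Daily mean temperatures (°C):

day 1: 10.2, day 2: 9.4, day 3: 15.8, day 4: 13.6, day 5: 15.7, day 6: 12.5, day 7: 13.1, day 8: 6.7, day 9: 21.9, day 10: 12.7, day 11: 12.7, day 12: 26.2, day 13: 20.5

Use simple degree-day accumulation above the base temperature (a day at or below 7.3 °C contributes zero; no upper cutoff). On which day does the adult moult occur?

day 10

Daily DD above 7.3 °C: 2.9, 2.1, 8.5, 6.3, 8.4, 5.2, 5.8, 0.0, 14.6, 5.4, 5.4, 18.9, 13.2.
Cumulative: 2.9, 5.0, 13.5, 19.8, 28.2, 33.4, 39.2, 39.2, 53.8, 59.2, 64.6, 83.5, 96.7.
The total first reaches 56 DD on day 10.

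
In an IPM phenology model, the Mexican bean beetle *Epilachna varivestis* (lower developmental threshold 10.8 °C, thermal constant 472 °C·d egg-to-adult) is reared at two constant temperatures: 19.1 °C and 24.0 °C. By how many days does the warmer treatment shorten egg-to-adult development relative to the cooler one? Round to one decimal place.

At 19.1 °C: 472 / (19.1 − 10.8) = 472 / 8.3 = 56.867 d.
At 24.0 °C: 472 / (24.0 − 10.8) = 472 / 13.2 = 35.758 d.
Difference = |56.867 − 35.758| = 21.110 ≈ 21.1 days.

21.1 days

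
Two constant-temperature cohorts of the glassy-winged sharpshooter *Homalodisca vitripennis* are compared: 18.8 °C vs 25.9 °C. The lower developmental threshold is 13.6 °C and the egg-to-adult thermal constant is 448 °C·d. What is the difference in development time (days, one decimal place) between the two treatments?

At 18.8 °C: 448 / (18.8 − 13.6) = 448 / 5.2 = 86.154 d.
At 25.9 °C: 448 / (25.9 − 13.6) = 448 / 12.3 = 36.423 d.
Difference = |86.154 − 36.423| = 49.731 ≈ 49.7 days.

49.7 days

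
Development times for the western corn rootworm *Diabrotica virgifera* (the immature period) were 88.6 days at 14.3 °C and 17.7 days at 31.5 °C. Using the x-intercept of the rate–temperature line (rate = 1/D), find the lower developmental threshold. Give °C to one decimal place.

Linear rate model ⇒ the product D·(T − T_b) is constant across temperatures.
88.6·(14.3 − T_b) = 17.7·(31.5 − T_b)
T_b = (88.6·14.3 − 17.7·31.5) / (88.6 − 17.7) = 709.43 / 70.9 = 10.006 °C ≈ 10.0 °C.

10.0 °C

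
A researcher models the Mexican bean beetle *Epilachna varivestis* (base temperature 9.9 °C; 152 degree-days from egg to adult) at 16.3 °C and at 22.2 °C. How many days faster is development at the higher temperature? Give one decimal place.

At 16.3 °C: 152 / (16.3 − 9.9) = 152 / 6.4 = 23.750 d.
At 22.2 °C: 152 / (22.2 − 9.9) = 152 / 12.3 = 12.358 d.
Difference = |23.750 − 12.358| = 11.392 ≈ 11.4 days.

11.4 days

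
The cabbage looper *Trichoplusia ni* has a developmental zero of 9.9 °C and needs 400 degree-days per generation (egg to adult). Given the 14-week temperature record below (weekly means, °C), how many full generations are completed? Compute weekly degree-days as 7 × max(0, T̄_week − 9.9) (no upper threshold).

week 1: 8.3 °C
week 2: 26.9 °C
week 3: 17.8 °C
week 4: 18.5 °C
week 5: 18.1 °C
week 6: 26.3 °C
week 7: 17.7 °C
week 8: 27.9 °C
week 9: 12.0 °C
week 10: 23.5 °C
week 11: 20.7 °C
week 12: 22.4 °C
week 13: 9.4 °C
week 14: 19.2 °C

Weekly DD (7 × max(0, T̄ − 9.9)): 0.0, 119.0, 55.3, 60.2, 57.4, 114.8, 54.6, 126.0, 14.7, 95.2, 75.6, 87.5, 0.0, 65.1.
Season total = 925.4 DD.
Complete generations = ⌊925.4 / 400⌋ = 2.

2 generations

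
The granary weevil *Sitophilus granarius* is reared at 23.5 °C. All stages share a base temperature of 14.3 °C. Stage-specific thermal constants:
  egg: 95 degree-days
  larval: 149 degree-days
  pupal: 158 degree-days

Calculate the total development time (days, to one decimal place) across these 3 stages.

Daily accumulation at 23.5 °C = 23.5 − 14.3 = 9.2 DD/day.
Total K = 95 + 149 + 158 = 402 DD.
Total duration = 402 / 9.2 = 43.696 ≈ 43.7 days.

43.7 days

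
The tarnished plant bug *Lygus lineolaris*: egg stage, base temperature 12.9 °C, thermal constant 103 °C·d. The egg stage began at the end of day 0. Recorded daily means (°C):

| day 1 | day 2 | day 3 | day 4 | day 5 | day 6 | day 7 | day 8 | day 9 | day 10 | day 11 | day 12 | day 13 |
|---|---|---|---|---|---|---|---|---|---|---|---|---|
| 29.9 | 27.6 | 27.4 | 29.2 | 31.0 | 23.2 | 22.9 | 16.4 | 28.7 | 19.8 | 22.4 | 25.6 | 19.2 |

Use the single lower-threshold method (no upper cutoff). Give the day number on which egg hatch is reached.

day 8

Daily DD above 12.9 °C: 17.0, 14.7, 14.5, 16.3, 18.1, 10.3, 10.0, 3.5, 15.8, 6.9, 9.5, 12.7, 6.3.
Cumulative: 17.0, 31.7, 46.2, 62.5, 80.6, 90.9, 100.9, 104.4, 120.2, 127.1, 136.6, 149.3, 155.6.
The total first reaches 103 DD on day 8.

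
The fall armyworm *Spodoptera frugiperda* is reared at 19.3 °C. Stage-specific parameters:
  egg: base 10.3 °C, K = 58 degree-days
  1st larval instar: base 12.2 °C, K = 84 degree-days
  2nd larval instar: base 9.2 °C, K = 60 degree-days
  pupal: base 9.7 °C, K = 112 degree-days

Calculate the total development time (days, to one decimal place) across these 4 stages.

egg: 58 / (19.3 − 10.3) = 58 / 9.0 = 6.444 d.
1st larval instar: 84 / (19.3 − 12.2) = 84 / 7.1 = 11.831 d.
2nd larval instar: 60 / (19.3 − 9.2) = 60 / 10.1 = 5.941 d.
pupal: 112 / (19.3 − 9.7) = 112 / 9.6 = 11.667 d.
Sum = 35.883 ≈ 35.9 days.

35.9 days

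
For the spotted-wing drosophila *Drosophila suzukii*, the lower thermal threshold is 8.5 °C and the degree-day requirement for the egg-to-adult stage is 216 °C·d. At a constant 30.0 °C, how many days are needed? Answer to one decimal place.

10.0 days

Daily accumulation = 30.0 − 8.5 = 21.5 DD/day.
Duration = 216 / 21.5 = 10.047 ≈ 10.0 days.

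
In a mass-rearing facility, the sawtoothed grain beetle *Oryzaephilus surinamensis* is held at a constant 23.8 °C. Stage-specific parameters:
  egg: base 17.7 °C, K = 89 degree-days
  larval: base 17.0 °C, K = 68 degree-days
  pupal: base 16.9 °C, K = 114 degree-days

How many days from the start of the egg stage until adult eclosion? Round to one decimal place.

egg: 89 / (23.8 − 17.7) = 89 / 6.1 = 14.590 d.
larval: 68 / (23.8 − 17.0) = 68 / 6.8 = 10.000 d.
pupal: 114 / (23.8 − 16.9) = 114 / 6.9 = 16.522 d.
Sum = 41.112 ≈ 41.1 days.

41.1 days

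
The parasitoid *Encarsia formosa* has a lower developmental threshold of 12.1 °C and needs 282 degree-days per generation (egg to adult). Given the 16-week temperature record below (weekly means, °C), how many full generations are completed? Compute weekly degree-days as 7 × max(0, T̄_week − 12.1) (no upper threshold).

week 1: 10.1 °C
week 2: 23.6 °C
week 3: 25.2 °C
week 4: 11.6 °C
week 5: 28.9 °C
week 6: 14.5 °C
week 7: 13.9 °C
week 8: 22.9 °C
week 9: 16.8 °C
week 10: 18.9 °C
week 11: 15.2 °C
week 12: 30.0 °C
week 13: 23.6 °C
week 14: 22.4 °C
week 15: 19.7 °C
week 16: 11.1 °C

Weekly DD (7 × max(0, T̄ − 12.1)): 0.0, 80.5, 91.7, 0.0, 117.6, 16.8, 12.6, 75.6, 32.9, 47.6, 21.7, 125.3, 80.5, 72.1, 53.2, 0.0.
Season total = 828.1 DD.
Complete generations = ⌊828.1 / 282⌋ = 2.

2 generations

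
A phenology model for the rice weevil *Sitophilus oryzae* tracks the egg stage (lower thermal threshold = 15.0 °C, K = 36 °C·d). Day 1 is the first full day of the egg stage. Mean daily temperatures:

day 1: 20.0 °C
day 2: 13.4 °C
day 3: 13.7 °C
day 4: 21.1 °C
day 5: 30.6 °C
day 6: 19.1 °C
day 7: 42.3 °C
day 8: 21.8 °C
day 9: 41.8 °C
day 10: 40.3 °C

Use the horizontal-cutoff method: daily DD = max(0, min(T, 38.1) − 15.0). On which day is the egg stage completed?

day 7

Daily DD above 15.0 °C (capped at 23.1): 5.0, 0.0, 0.0, 6.1, 15.6, 4.1, 23.1, 6.8, 23.1, 23.1.
Cumulative: 5.0, 5.0, 5.0, 11.1, 26.7, 30.8, 53.9, 60.7, 83.8, 106.9.
The total first reaches 36 DD on day 7.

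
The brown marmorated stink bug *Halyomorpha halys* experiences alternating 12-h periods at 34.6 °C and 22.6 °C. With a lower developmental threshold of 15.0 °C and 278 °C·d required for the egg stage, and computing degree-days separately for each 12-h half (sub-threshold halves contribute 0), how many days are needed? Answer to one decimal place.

20.4 days

Day half: max(0, 34.6 − 15.0) × 0.5 = 19.6 × 0.5 = 9.80 DD.
Night half: max(0, 22.6 − 15.0) × 0.5 = 7.6 × 0.5 = 3.80 DD.
Per 24 h: 13.60 DD/day.
Duration = 278 / 13.60 = 20.441 ≈ 20.4 days.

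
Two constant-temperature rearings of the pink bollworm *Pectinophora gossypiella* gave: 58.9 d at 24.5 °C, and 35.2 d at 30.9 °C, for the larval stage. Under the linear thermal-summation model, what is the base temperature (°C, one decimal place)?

15.0 °C

Equal thermal constants: D₁(T₁ − T_b) = D₂(T₂ − T_b).
58.9·(24.5 − T_b) = 35.2·(30.9 − T_b)
T_b = (58.9·24.5 − 35.2·30.9) / (58.9 − 35.2) = 355.37 / 23.7 = 14.995 °C ≈ 15.0 °C.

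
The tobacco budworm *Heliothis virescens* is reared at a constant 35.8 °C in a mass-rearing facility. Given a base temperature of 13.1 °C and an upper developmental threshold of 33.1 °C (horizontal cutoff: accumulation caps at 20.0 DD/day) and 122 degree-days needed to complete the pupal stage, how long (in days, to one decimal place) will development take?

6.1 days

Temperature 35.8 °C exceeds the upper threshold, so daily accumulation caps at 33.1 − 13.1 = 20.0 DD/day.
Duration = 122 / 20.0 = 6.100 ≈ 6.1 days.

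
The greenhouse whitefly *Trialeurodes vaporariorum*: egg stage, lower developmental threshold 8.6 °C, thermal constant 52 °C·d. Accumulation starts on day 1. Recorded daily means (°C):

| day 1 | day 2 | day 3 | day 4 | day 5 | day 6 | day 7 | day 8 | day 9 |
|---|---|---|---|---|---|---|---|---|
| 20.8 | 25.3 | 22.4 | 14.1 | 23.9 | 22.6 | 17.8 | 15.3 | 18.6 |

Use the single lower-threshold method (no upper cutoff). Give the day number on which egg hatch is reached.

Daily DD above 8.6 °C: 12.2, 16.7, 13.8, 5.5, 15.3, 14.0, 9.2, 6.7, 10.0.
Cumulative: 12.2, 28.9, 42.7, 48.2, 63.5, 77.5, 86.7, 93.4, 103.4.
The total first reaches 52 DD on day 5.

day 5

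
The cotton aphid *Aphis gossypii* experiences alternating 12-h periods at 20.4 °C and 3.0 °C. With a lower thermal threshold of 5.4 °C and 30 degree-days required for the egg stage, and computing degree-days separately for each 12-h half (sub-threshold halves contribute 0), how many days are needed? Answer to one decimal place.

4.0 days

Day half: max(0, 20.4 − 5.4) × 0.5 = 15.0 × 0.5 = 7.50 DD.
Night half: max(0, 3.0 − 5.4) × 0.5 = 0.0 × 0.5 = 0.00 DD.
Per 24 h: 7.50 DD/day.
Duration = 30 / 7.50 = 4.000 ≈ 4.0 days.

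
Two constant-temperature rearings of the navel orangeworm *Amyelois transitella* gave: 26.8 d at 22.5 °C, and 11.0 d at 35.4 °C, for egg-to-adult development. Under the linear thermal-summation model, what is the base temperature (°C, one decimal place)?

Linear rate model ⇒ the product D·(T − T_b) is constant across temperatures.
26.8·(22.5 − T_b) = 11.0·(35.4 − T_b)
T_b = (26.8·22.5 − 11.0·35.4) / (26.8 − 11.0) = 213.60 / 15.8 = 13.519 °C ≈ 13.5 °C.

13.5 °C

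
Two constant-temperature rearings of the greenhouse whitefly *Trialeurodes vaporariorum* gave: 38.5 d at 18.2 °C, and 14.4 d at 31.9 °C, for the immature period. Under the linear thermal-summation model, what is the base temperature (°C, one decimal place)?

10.0 °C

Linear rate model ⇒ the product D·(T − T_b) is constant across temperatures.
38.5·(18.2 − T_b) = 14.4·(31.9 − T_b)
T_b = (38.5·18.2 − 14.4·31.9) / (38.5 − 14.4) = 241.34 / 24.1 = 10.014 °C ≈ 10.0 °C.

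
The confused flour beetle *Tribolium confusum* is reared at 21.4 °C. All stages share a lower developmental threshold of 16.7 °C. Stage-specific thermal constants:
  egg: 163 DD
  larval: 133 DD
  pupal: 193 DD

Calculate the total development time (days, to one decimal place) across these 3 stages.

Daily accumulation at 21.4 °C = 21.4 − 16.7 = 4.7 DD/day.
Total K = 163 + 133 + 193 = 489 DD.
Total duration = 489 / 4.7 = 104.043 ≈ 104.0 days.

104.0 days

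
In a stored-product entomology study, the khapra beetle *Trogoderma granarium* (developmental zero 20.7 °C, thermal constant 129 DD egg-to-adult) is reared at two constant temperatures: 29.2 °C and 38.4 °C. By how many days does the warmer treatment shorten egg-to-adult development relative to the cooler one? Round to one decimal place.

At 29.2 °C: 129 / (29.2 − 20.7) = 129 / 8.5 = 15.176 d.
At 38.4 °C: 129 / (38.4 − 20.7) = 129 / 17.7 = 7.288 d.
Difference = |15.176 − 7.288| = 7.888 ≈ 7.9 days.

7.9 days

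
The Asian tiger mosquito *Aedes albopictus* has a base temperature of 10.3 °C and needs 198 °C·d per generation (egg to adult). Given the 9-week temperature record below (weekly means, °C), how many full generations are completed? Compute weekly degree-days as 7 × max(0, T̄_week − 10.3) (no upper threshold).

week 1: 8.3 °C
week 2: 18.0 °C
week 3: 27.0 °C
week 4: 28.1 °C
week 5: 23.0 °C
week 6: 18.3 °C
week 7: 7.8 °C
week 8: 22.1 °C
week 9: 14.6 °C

Weekly DD (7 × max(0, T̄ − 10.3)): 0.0, 53.9, 116.9, 124.6, 88.9, 56.0, 0.0, 82.6, 30.1.
Season total = 553.0 DD.
Complete generations = ⌊553.0 / 198⌋ = 2.

2 generations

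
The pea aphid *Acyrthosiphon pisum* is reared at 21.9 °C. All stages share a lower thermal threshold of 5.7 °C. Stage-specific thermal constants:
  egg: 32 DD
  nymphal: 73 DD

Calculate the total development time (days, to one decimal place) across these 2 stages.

Daily accumulation at 21.9 °C = 21.9 − 5.7 = 16.2 DD/day.
Total K = 32 + 73 = 105 DD.
Total duration = 105 / 16.2 = 6.481 ≈ 6.5 days.

6.5 days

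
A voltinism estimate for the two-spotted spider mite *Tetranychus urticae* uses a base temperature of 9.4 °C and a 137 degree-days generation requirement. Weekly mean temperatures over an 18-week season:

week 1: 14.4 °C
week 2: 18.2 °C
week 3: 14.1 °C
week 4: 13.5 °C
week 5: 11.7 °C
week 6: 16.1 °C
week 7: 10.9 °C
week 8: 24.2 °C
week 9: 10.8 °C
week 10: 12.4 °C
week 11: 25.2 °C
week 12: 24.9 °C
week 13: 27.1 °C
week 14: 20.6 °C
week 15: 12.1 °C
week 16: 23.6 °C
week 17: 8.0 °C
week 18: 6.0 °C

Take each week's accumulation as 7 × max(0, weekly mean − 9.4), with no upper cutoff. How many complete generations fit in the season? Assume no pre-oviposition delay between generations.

6 generations

Weekly DD (7 × max(0, T̄ − 9.4)): 35.0, 61.6, 32.9, 28.7, 16.1, 46.9, 10.5, 103.6, 9.8, 21.0, 110.6, 108.5, 123.9, 78.4, 18.9, 99.4, 0.0, 0.0.
Season total = 905.8 DD.
Complete generations = ⌊905.8 / 137⌋ = 6.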